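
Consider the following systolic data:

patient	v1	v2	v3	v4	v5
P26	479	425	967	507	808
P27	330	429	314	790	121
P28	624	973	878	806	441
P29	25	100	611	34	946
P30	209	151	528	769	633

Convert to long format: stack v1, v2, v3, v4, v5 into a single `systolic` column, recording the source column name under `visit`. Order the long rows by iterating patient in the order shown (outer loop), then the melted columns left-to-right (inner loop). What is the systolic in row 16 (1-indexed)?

25 rows total (5 × 5). Row 16: index ⌊(16-1)/5⌋ = 3 into patient → P29; (16-1) mod 5 = 0 into the melted columns → v1.
So row 16 is (P29, v1, 25); systolic = 25.

25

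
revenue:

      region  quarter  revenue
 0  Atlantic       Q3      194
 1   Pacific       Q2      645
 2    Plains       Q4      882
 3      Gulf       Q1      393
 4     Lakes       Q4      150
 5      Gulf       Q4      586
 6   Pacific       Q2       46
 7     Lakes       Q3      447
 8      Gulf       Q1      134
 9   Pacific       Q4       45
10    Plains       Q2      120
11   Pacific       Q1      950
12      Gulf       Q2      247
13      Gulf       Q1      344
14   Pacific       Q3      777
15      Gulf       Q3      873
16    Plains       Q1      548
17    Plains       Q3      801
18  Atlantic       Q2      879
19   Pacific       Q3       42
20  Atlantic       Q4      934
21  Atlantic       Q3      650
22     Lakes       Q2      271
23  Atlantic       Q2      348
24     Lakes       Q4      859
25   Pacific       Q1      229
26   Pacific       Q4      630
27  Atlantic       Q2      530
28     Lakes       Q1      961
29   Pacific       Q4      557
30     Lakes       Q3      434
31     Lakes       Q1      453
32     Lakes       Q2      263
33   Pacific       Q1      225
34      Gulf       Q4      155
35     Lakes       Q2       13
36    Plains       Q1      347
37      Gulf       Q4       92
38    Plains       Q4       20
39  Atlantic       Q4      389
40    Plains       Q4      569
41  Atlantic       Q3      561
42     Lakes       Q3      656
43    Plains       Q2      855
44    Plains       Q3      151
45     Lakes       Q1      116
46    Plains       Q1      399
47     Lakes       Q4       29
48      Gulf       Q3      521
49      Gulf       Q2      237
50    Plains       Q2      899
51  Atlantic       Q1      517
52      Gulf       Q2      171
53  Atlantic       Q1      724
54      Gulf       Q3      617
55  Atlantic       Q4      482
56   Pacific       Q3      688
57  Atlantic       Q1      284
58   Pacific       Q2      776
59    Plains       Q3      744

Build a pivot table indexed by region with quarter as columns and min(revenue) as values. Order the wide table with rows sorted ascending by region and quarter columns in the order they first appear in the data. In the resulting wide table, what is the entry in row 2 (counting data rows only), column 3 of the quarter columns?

With rows sorted ascending by region, row 2 is region=Gulf. quarter columns in first-appearance order: Q3, Q2, Q4, Q1; column 3 is Q4.
Long rows with region=Gulf, quarter=Q4: min(586, 155, 92) = 92.

92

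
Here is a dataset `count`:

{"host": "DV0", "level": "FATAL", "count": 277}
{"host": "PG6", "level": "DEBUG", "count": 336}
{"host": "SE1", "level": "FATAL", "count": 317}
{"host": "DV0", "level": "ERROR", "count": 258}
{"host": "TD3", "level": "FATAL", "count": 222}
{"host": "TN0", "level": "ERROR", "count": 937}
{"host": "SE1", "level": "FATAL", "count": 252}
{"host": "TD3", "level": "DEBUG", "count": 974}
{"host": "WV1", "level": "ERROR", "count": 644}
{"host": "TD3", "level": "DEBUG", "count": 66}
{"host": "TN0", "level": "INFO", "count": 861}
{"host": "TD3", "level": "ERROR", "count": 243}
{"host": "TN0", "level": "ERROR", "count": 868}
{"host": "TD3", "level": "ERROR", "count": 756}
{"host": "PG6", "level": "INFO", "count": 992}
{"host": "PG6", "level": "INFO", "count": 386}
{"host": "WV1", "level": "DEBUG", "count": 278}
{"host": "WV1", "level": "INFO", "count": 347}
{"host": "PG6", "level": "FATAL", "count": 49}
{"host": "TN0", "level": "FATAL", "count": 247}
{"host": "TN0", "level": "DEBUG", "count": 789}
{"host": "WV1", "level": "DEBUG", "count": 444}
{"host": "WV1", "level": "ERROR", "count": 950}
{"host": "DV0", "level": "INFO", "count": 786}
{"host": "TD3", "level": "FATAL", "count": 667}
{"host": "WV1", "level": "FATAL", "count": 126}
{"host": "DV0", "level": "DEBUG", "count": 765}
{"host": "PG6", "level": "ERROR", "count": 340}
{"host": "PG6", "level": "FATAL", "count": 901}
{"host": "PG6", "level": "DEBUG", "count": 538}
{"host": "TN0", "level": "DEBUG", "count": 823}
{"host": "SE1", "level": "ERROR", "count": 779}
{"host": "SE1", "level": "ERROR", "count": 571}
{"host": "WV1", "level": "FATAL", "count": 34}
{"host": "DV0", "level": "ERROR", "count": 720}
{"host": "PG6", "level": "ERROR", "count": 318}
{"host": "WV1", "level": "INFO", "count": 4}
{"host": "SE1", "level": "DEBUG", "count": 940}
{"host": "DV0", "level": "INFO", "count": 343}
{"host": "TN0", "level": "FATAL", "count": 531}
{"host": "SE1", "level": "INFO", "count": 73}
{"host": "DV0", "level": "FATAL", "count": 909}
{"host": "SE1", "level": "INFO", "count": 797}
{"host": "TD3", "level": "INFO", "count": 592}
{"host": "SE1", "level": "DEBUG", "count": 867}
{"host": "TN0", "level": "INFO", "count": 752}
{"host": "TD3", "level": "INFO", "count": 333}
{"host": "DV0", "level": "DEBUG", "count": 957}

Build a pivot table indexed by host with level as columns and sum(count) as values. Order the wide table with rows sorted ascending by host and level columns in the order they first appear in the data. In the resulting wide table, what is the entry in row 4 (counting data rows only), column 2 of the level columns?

1040

With rows sorted ascending by host, row 4 is host=TD3. level columns in first-appearance order: FATAL, DEBUG, ERROR, INFO; column 2 is DEBUG.
Long rows with host=TD3, level=DEBUG: 974 + 66 = 1040.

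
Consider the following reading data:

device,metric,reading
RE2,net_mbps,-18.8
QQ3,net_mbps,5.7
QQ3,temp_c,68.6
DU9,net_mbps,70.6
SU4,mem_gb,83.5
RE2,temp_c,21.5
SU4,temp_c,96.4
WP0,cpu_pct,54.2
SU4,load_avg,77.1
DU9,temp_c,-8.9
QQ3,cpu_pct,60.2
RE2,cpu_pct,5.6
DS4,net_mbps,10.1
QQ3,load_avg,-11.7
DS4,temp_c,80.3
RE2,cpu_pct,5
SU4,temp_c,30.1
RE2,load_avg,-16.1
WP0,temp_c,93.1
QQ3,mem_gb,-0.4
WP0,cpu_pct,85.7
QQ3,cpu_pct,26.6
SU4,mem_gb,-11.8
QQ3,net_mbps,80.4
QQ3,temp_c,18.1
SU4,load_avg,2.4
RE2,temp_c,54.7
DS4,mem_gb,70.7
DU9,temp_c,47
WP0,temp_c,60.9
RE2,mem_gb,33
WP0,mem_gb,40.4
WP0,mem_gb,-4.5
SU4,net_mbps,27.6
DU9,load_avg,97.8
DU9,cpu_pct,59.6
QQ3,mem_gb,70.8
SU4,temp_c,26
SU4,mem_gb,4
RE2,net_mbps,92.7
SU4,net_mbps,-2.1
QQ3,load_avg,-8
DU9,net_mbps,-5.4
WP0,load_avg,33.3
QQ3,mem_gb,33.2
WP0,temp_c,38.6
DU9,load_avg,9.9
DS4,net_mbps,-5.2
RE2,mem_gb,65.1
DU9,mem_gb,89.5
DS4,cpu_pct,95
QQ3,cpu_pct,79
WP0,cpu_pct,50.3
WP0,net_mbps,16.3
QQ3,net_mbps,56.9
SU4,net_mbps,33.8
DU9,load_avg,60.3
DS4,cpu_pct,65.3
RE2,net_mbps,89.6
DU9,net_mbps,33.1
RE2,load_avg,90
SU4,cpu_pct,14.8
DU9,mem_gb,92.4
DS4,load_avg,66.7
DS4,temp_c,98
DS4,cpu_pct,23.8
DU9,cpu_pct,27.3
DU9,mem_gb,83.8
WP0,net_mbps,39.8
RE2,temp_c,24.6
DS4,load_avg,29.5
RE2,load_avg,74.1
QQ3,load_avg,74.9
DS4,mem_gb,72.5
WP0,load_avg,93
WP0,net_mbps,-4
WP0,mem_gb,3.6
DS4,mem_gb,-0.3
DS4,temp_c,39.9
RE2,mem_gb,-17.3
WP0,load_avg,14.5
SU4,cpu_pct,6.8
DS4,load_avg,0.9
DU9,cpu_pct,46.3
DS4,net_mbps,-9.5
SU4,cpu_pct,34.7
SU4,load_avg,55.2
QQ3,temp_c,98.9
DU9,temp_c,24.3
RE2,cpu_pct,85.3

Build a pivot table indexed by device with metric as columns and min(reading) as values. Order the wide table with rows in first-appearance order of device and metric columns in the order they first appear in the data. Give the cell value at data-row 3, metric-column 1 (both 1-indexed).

-5.4

With rows in first-appearance order of device, row 3 is device=DU9. metric columns in first-appearance order: net_mbps, temp_c, mem_gb, cpu_pct, load_avg; column 1 is net_mbps.
Long rows with device=DU9, metric=net_mbps: min(70.6, -5.4, 33.1) = -5.4.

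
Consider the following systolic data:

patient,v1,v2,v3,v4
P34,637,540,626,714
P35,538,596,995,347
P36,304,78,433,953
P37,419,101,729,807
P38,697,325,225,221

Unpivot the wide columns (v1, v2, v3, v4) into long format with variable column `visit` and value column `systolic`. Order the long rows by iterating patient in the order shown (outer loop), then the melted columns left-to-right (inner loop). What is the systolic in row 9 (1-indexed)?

304

20 rows total (5 × 4). Row 9: index ⌊(9-1)/4⌋ = 2 into patient → P36; (9-1) mod 4 = 0 into the melted columns → v1.
So row 9 is (P36, v1, 304); systolic = 304.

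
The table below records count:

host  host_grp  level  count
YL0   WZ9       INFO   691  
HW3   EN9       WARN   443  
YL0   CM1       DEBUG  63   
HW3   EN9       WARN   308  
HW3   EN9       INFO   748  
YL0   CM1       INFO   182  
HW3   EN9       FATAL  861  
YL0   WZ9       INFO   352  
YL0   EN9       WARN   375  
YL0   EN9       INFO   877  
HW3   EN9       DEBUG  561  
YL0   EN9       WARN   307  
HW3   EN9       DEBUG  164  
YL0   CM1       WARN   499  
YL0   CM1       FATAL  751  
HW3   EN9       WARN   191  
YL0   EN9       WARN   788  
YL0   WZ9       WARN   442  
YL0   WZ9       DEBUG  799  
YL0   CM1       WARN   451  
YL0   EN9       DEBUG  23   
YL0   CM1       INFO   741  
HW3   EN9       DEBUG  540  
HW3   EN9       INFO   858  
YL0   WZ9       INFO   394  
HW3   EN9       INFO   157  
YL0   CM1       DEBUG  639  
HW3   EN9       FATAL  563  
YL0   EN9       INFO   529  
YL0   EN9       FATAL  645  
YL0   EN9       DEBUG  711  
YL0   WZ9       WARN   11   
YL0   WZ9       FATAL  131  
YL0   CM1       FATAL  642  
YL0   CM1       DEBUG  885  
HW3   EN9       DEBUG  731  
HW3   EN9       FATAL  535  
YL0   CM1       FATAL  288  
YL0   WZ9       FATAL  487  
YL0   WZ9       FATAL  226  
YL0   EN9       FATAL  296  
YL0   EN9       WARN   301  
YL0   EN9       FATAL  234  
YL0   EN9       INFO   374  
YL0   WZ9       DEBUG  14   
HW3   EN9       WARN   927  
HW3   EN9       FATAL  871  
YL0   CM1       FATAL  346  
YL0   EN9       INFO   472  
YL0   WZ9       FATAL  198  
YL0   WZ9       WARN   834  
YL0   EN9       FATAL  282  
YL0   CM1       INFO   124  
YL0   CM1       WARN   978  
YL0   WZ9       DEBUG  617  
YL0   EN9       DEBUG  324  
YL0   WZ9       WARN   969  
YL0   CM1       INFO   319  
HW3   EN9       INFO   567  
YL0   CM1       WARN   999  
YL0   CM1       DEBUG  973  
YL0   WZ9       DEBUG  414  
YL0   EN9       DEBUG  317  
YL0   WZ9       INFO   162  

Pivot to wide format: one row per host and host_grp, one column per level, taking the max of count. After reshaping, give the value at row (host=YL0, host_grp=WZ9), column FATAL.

Rows with host=YL0, host_grp=WZ9 and level=FATAL: count values are 131, 487, 226, 198.
max(131, 487, 226, 198) = 487.

487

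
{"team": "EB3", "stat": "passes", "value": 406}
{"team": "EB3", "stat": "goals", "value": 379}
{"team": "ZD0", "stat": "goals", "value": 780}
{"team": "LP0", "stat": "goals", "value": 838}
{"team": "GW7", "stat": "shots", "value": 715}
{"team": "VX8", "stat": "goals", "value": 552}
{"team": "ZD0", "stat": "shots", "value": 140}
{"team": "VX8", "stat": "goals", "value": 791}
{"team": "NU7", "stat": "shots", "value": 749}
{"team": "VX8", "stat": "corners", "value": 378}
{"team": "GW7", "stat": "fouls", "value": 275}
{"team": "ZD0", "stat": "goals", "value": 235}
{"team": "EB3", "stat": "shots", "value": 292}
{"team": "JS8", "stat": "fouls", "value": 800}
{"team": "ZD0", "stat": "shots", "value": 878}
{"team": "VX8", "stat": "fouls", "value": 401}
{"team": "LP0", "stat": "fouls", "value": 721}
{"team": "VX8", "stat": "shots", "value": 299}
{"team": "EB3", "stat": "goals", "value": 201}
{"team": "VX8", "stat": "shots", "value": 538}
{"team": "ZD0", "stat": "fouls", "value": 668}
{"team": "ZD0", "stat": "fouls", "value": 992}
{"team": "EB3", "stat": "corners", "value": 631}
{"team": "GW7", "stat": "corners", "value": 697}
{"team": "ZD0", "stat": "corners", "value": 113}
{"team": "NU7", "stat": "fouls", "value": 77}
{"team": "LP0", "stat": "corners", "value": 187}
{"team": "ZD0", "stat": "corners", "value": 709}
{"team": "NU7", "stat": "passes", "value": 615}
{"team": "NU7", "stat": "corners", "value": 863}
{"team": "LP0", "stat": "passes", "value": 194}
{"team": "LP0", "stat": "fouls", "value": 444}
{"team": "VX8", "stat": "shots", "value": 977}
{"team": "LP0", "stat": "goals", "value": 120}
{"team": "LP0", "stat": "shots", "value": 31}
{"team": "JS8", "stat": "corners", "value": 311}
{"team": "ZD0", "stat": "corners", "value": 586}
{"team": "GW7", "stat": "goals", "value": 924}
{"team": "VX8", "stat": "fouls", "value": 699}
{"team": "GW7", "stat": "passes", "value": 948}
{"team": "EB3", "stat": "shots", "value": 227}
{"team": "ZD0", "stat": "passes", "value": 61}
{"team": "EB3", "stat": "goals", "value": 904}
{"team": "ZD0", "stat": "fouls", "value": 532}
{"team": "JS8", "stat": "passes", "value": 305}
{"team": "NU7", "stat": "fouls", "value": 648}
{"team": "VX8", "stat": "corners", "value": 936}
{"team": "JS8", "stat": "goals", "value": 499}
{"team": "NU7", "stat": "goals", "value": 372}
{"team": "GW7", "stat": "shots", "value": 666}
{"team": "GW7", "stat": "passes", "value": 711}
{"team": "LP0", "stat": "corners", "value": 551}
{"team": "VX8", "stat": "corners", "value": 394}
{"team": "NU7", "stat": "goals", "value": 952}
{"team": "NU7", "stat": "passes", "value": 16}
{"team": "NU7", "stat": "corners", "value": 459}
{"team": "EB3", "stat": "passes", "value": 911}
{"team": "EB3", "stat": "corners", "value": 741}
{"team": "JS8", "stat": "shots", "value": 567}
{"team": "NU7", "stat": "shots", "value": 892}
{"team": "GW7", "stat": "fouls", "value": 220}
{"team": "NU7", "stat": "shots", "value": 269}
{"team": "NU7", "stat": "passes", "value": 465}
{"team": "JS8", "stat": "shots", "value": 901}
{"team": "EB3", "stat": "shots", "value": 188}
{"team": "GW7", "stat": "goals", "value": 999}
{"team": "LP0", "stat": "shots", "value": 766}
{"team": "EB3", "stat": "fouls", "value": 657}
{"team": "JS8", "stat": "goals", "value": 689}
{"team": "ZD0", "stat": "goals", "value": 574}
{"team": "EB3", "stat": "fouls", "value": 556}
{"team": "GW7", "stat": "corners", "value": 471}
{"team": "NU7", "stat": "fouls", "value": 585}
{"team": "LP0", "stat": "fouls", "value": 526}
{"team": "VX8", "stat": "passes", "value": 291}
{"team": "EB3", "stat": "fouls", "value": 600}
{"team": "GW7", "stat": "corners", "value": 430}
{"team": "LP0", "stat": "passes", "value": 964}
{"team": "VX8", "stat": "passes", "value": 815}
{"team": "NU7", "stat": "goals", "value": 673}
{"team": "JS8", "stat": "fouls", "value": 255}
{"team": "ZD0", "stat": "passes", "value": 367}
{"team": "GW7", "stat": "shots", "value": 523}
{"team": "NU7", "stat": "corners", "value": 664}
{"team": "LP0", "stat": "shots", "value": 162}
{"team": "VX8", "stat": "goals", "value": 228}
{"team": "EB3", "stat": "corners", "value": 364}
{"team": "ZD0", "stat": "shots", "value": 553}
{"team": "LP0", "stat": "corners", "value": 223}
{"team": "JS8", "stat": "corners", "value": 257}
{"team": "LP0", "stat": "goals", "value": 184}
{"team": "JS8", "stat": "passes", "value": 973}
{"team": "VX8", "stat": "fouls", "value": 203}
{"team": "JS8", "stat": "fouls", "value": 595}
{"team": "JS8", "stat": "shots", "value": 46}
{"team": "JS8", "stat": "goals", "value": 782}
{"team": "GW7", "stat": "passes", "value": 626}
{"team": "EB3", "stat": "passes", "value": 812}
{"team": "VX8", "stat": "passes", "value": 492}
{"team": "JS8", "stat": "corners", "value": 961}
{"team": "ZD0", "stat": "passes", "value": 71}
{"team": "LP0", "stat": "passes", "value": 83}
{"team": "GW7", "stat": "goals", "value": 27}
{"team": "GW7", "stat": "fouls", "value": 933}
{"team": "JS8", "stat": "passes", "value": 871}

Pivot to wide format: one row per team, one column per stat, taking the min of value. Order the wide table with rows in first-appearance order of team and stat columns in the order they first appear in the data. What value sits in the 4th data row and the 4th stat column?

With rows in first-appearance order of team, row 4 is team=GW7. stat columns in first-appearance order: passes, goals, shots, corners, fouls; column 4 is corners.
Long rows with team=GW7, stat=corners: min(697, 471, 430) = 430.

430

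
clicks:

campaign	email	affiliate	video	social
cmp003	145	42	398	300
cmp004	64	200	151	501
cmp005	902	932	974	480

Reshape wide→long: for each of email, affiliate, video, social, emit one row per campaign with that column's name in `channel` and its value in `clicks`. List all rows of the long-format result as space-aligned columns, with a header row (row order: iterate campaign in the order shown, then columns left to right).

Each (campaign, column) pair becomes one row: 3 × 4 = 12 rows.
For example, (cmp003, email) → clicks=145.

campaign  channel    clicks
cmp003    email      145   
cmp003    affiliate  42    
cmp003    video      398   
cmp003    social     300   
cmp004    email      64    
cmp004    affiliate  200   
cmp004    video      151   
cmp004    social     501   
cmp005    email      902   
cmp005    affiliate  932   
cmp005    video      974   
cmp005    social     480   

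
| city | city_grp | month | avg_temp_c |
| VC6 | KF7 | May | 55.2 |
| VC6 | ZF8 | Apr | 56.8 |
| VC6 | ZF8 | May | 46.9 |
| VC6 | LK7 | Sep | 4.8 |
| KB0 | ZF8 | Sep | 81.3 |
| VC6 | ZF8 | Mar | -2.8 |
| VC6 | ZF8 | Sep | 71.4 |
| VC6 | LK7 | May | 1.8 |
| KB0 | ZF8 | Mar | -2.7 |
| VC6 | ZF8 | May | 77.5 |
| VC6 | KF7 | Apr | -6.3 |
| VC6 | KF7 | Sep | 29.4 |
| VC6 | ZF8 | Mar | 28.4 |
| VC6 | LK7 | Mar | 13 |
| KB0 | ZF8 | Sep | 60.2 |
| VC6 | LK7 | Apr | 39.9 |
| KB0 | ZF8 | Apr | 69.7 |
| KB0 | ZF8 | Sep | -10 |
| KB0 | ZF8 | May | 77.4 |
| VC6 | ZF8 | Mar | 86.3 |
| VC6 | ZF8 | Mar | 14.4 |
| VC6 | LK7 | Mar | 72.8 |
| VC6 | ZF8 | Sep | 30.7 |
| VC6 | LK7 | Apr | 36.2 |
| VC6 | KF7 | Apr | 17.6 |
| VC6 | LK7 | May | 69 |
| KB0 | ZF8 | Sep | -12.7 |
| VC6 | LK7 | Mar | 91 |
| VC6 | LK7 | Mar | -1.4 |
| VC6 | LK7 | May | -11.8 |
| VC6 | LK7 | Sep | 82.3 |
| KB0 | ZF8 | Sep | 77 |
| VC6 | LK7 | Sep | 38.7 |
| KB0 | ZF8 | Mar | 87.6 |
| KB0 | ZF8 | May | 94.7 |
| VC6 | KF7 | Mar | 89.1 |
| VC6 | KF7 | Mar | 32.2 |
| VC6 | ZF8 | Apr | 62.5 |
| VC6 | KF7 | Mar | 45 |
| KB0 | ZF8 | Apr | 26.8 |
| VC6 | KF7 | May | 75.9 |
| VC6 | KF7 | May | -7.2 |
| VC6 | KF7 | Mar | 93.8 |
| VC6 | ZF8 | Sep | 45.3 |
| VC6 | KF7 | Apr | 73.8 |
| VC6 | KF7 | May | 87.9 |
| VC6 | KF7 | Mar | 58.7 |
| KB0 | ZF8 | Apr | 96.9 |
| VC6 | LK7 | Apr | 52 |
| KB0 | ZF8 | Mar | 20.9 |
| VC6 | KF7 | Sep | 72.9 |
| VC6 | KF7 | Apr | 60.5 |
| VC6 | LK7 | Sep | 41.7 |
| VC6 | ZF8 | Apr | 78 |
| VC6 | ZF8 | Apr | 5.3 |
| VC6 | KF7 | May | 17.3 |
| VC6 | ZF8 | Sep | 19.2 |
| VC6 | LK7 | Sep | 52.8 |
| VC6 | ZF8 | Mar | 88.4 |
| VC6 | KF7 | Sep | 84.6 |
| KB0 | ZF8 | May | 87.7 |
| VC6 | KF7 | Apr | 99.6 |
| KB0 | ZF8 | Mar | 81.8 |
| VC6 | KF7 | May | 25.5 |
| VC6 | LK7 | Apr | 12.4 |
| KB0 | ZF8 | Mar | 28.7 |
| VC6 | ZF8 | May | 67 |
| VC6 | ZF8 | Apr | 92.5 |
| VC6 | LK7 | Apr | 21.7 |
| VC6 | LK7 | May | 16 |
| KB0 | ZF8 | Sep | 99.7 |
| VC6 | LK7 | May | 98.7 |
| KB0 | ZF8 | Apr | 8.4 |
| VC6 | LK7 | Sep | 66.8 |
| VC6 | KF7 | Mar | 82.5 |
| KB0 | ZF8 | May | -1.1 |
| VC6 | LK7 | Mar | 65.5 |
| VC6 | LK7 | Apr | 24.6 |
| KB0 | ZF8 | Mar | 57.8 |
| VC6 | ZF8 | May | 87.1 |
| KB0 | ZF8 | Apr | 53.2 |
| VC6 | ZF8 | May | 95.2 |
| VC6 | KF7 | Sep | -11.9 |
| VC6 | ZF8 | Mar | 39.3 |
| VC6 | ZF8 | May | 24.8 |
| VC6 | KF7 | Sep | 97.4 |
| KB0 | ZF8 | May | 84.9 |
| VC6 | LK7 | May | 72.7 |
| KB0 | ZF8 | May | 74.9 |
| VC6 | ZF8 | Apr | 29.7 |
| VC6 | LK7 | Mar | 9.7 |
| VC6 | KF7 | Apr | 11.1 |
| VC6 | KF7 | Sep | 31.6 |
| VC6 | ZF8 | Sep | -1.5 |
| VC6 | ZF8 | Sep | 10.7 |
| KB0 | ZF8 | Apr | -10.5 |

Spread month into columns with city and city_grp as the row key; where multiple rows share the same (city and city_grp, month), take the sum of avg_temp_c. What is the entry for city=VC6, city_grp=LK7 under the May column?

Rows with city=VC6, city_grp=LK7 and month=May: avg_temp_c values are 1.8, 69, -11.8, 16, 98.7, 72.7.
1.8 + 69 + -11.8 + 16 + 98.7 + 72.7 = 246.4.

246.4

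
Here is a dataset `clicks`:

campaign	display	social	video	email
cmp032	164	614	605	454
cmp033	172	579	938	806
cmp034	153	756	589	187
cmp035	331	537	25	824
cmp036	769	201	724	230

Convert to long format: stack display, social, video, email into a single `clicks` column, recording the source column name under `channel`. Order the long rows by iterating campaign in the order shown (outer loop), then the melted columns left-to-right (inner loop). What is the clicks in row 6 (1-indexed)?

579

20 rows total (5 × 4). Row 6: index ⌊(6-1)/4⌋ = 1 into campaign → cmp033; (6-1) mod 4 = 1 into the melted columns → social.
So row 6 is (cmp033, social, 579); clicks = 579.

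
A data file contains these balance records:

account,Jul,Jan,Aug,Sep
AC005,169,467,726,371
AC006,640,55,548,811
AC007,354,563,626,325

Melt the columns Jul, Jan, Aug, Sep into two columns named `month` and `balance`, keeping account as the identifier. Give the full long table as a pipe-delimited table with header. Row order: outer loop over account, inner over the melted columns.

Each (account, column) pair becomes one row: 3 × 4 = 12 rows.
For example, (AC005, Jul) → balance=169.

| account | month | balance |
| AC005 | Jul | 169 |
| AC005 | Jan | 467 |
| AC005 | Aug | 726 |
| AC005 | Sep | 371 |
| AC006 | Jul | 640 |
| AC006 | Jan | 55 |
| AC006 | Aug | 548 |
| AC006 | Sep | 811 |
| AC007 | Jul | 354 |
| AC007 | Jan | 563 |
| AC007 | Aug | 626 |
| AC007 | Sep | 325 |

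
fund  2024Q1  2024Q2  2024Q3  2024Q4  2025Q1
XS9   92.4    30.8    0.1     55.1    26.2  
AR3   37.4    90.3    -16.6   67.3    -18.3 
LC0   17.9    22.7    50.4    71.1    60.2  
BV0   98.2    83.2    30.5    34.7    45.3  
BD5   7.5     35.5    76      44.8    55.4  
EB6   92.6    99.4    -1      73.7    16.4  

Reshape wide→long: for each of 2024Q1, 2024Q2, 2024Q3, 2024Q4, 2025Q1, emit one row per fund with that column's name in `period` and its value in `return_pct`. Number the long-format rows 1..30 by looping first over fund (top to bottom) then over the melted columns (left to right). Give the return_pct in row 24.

30 rows total (6 × 5). Row 24: index ⌊(24-1)/5⌋ = 4 into fund → BD5; (24-1) mod 5 = 3 into the melted columns → 2024Q4.
So row 24 is (BD5, 2024Q4, 44.8); return_pct = 44.8.

44.8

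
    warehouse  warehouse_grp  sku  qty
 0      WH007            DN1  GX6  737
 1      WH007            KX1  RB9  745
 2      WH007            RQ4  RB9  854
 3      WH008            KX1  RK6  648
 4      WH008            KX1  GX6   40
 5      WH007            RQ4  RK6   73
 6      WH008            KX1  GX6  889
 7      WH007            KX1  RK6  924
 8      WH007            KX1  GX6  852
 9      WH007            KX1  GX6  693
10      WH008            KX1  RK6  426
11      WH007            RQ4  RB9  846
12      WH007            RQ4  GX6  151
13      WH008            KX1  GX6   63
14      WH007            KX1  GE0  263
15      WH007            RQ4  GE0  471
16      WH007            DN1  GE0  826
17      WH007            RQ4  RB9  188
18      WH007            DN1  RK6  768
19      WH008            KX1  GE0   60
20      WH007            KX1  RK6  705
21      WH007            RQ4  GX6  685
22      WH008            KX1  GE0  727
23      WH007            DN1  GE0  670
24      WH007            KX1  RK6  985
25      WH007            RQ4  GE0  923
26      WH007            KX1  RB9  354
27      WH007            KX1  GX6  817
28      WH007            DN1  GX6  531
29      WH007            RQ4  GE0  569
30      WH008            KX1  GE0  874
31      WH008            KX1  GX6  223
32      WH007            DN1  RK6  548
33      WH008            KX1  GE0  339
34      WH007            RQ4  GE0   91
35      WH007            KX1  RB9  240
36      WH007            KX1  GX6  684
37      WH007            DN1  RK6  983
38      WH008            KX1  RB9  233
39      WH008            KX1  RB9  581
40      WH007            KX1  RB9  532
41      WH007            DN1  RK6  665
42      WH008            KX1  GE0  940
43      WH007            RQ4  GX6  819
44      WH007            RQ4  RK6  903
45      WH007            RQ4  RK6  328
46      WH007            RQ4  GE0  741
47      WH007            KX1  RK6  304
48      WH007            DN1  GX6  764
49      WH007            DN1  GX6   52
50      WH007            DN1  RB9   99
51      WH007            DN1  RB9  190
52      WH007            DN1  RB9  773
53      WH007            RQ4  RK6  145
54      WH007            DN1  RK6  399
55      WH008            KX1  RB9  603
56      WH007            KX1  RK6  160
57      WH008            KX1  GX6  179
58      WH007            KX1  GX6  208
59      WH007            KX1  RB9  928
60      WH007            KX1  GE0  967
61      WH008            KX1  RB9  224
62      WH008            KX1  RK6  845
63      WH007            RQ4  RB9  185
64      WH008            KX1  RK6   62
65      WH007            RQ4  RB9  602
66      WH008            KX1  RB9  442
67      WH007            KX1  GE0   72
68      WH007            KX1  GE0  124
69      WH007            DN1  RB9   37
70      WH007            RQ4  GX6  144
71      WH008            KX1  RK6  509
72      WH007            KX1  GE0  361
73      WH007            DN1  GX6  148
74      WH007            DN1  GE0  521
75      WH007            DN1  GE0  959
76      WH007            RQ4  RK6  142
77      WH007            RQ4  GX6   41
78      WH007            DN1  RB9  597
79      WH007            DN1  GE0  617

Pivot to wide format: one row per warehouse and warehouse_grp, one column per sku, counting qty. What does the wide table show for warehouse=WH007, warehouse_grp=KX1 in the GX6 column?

5

Rows with warehouse=WH007, warehouse_grp=KX1 and sku=GX6: qty values are 852, 693, 817, 684, 208.
5 rows match — count = 5.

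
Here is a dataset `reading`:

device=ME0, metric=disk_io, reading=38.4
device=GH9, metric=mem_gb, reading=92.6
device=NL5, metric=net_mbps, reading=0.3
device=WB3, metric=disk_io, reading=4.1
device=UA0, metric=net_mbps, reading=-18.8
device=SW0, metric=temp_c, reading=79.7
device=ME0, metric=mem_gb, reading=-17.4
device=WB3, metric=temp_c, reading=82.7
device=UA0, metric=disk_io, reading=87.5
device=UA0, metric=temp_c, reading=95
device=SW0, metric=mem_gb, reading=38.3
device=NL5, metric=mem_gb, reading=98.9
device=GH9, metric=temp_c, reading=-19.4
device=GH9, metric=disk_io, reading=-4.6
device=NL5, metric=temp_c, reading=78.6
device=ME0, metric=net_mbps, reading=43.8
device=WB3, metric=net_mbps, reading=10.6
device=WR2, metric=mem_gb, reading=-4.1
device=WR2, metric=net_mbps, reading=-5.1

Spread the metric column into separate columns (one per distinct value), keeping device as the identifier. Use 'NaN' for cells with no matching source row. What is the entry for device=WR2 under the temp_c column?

No long-format row has device=WR2 and metric=temp_c, so the cell is NaN.

NaN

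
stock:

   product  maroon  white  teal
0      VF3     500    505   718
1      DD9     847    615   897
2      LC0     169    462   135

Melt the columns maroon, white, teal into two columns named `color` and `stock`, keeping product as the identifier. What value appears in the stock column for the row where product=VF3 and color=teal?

Unpivoting turns each (product, wide-column) pair into one long row.
The wide cell at row VF3, column teal holds 718, so the long row (VF3, teal) has stock=718.

718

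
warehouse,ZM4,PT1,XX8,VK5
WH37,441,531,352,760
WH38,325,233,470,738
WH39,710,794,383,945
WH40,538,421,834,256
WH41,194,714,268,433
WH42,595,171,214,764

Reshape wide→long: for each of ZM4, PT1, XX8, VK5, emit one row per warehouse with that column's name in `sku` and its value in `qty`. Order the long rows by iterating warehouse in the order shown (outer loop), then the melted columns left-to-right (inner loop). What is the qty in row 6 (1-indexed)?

24 rows total (6 × 4). Row 6: index ⌊(6-1)/4⌋ = 1 into warehouse → WH38; (6-1) mod 4 = 1 into the melted columns → PT1.
So row 6 is (WH38, PT1, 233); qty = 233.

233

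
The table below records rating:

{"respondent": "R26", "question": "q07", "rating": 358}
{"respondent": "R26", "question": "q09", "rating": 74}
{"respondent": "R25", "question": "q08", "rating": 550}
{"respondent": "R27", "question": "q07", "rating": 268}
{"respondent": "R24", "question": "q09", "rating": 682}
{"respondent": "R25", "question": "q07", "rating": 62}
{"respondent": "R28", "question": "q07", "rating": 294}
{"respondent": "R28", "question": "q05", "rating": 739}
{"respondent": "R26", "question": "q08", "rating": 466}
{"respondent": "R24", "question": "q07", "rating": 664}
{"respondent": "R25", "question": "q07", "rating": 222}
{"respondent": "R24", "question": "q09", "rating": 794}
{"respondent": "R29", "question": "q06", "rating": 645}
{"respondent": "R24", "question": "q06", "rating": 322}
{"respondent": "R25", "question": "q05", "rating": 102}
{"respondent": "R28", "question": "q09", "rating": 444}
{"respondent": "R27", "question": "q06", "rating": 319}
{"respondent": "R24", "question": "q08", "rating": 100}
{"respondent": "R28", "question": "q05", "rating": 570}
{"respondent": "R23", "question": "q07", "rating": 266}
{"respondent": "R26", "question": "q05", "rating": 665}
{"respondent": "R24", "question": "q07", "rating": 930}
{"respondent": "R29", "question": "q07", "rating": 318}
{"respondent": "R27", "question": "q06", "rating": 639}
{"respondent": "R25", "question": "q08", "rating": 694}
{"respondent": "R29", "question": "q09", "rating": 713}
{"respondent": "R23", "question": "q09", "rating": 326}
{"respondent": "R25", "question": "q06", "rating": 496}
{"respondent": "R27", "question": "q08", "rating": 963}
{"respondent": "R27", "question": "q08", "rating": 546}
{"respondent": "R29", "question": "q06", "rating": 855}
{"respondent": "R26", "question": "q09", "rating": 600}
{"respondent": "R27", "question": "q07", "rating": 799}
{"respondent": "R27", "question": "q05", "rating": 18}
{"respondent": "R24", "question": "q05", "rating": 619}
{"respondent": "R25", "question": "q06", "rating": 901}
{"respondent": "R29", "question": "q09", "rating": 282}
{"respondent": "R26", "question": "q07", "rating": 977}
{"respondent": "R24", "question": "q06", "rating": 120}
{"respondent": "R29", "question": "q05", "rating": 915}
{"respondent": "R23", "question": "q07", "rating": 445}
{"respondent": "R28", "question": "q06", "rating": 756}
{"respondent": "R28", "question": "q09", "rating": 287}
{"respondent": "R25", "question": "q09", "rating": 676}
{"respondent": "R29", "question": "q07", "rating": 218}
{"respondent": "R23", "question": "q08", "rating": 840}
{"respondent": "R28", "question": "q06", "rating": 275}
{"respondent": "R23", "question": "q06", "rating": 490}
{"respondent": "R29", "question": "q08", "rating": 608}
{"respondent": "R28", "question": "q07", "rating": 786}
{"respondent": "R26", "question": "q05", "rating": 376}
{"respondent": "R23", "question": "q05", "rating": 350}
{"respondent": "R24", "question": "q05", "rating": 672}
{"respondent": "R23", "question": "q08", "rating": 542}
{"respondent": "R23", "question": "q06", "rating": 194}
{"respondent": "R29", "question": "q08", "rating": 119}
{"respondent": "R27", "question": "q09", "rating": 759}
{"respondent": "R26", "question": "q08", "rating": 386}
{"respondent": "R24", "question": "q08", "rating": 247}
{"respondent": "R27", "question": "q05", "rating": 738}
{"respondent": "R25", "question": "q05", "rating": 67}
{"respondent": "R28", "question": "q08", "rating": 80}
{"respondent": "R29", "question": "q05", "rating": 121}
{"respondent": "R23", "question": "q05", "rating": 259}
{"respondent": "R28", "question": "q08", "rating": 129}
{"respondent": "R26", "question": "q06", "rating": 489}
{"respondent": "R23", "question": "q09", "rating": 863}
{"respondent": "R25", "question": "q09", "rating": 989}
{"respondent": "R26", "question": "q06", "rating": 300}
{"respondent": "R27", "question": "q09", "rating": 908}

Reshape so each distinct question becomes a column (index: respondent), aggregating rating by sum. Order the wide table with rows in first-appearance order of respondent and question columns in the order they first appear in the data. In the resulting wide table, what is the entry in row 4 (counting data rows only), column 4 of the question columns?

With rows in first-appearance order of respondent, row 4 is respondent=R24. question columns in first-appearance order: q07, q09, q08, q05, q06; column 4 is q05.
Long rows with respondent=R24, question=q05: 619 + 672 = 1291.

1291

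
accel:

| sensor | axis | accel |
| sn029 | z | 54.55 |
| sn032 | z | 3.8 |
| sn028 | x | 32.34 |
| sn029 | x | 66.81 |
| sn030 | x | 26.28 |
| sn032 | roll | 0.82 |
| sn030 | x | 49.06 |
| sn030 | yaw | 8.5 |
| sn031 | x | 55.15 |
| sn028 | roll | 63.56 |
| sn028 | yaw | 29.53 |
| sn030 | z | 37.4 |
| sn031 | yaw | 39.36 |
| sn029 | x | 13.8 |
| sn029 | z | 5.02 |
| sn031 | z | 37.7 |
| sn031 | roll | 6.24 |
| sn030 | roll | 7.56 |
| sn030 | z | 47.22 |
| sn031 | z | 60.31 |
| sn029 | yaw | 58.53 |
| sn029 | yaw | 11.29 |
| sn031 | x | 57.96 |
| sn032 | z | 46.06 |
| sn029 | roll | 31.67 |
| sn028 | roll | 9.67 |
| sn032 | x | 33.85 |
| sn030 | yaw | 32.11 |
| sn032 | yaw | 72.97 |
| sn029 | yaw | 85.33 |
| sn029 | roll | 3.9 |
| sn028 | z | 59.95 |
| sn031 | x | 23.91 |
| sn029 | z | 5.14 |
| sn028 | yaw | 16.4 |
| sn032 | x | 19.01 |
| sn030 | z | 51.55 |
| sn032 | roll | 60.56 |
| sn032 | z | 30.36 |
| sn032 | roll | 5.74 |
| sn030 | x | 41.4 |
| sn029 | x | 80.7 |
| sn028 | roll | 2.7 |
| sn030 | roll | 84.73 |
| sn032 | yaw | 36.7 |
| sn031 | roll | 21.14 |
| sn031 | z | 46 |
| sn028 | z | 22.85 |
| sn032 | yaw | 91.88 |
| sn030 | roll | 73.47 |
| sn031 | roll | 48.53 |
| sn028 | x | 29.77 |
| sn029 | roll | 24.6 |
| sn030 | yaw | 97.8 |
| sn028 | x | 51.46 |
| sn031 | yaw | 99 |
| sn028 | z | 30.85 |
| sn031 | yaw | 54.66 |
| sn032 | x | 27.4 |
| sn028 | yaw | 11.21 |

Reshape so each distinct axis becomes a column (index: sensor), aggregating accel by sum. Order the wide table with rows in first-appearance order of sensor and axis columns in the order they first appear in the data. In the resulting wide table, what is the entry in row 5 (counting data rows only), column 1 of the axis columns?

144.01

With rows in first-appearance order of sensor, row 5 is sensor=sn031. axis columns in first-appearance order: z, x, roll, yaw; column 1 is z.
Long rows with sensor=sn031, axis=z: 37.7 + 60.31 + 46 = 144.01.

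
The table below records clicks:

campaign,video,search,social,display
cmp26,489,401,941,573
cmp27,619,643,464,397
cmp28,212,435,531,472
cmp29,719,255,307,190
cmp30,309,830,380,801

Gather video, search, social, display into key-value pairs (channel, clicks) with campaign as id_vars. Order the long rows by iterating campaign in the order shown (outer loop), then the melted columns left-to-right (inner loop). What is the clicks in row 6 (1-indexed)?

20 rows total (5 × 4). Row 6: index ⌊(6-1)/4⌋ = 1 into campaign → cmp27; (6-1) mod 4 = 1 into the melted columns → search.
So row 6 is (cmp27, search, 643); clicks = 643.

643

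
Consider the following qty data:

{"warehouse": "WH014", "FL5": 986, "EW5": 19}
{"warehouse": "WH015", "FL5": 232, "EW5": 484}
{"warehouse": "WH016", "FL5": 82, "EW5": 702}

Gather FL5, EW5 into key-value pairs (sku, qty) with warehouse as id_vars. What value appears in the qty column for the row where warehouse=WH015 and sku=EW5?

484

Unpivoting turns each (warehouse, wide-column) pair into one long row.
The wide cell at row WH015, column EW5 holds 484, so the long row (WH015, EW5) has qty=484.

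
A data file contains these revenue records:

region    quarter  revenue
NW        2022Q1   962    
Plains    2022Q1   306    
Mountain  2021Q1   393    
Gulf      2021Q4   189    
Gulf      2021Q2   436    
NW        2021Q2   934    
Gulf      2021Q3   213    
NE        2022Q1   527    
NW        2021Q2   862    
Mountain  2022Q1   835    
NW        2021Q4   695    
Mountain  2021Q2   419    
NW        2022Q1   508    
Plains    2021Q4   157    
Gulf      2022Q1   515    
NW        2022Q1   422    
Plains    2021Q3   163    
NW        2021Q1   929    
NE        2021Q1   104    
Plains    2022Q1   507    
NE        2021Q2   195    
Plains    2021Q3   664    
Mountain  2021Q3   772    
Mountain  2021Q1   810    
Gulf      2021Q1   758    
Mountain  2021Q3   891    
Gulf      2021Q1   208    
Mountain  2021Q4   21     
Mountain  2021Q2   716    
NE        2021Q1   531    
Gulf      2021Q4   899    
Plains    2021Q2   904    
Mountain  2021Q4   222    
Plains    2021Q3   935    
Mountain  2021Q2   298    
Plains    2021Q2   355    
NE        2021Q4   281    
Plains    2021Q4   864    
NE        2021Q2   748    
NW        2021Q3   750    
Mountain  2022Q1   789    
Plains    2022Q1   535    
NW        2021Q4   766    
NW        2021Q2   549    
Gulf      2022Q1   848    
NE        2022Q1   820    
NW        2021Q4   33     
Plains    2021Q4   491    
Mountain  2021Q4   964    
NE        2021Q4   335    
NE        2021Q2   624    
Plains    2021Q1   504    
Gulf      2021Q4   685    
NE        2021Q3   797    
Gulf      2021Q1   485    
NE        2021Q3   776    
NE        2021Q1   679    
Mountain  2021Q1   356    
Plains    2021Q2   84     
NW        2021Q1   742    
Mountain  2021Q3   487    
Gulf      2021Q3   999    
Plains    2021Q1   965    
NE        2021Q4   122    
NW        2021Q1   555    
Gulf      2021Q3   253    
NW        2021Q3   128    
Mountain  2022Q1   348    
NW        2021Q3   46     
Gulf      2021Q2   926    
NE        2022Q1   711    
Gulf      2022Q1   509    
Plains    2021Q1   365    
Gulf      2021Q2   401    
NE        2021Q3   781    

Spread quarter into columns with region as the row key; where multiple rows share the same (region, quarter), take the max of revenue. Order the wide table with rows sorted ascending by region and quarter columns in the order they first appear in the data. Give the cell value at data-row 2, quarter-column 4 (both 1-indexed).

With rows sorted ascending by region, row 2 is region=Mountain. quarter columns in first-appearance order: 2022Q1, 2021Q1, 2021Q4, 2021Q2, 2021Q3; column 4 is 2021Q2.
Long rows with region=Mountain, quarter=2021Q2: max(419, 716, 298) = 716.

716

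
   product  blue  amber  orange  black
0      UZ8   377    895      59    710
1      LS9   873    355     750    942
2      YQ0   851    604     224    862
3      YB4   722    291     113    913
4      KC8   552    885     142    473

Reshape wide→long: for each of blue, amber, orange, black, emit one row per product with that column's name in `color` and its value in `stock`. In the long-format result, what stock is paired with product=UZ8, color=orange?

Unpivoting turns each (product, wide-column) pair into one long row.
The wide cell at row UZ8, column orange holds 59, so the long row (UZ8, orange) has stock=59.

59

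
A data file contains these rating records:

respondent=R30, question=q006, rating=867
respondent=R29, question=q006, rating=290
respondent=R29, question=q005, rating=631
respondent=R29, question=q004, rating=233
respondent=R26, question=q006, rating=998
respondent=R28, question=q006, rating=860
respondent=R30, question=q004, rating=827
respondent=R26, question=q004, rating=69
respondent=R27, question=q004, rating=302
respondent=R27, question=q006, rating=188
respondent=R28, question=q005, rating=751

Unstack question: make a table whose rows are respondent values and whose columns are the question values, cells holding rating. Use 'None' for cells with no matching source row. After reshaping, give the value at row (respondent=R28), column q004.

No long-format row has respondent=R28 and question=q004, so the cell is None.

None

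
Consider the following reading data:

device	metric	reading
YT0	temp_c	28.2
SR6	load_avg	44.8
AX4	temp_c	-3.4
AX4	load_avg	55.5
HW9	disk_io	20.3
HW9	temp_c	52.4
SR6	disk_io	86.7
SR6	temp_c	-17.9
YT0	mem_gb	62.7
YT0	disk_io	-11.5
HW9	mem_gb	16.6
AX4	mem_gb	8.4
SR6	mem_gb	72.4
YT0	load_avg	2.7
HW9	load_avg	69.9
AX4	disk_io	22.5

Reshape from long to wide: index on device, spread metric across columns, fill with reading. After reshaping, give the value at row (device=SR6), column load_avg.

Wide layout: rows indexed by device, columns are the 4 distinct metric values (temp_c, load_avg, disk_io, mem_gb).
Cell (device=SR6, metric=load_avg) draws from the long row where device=SR6 and metric=load_avg, which has reading=44.8.

44.8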